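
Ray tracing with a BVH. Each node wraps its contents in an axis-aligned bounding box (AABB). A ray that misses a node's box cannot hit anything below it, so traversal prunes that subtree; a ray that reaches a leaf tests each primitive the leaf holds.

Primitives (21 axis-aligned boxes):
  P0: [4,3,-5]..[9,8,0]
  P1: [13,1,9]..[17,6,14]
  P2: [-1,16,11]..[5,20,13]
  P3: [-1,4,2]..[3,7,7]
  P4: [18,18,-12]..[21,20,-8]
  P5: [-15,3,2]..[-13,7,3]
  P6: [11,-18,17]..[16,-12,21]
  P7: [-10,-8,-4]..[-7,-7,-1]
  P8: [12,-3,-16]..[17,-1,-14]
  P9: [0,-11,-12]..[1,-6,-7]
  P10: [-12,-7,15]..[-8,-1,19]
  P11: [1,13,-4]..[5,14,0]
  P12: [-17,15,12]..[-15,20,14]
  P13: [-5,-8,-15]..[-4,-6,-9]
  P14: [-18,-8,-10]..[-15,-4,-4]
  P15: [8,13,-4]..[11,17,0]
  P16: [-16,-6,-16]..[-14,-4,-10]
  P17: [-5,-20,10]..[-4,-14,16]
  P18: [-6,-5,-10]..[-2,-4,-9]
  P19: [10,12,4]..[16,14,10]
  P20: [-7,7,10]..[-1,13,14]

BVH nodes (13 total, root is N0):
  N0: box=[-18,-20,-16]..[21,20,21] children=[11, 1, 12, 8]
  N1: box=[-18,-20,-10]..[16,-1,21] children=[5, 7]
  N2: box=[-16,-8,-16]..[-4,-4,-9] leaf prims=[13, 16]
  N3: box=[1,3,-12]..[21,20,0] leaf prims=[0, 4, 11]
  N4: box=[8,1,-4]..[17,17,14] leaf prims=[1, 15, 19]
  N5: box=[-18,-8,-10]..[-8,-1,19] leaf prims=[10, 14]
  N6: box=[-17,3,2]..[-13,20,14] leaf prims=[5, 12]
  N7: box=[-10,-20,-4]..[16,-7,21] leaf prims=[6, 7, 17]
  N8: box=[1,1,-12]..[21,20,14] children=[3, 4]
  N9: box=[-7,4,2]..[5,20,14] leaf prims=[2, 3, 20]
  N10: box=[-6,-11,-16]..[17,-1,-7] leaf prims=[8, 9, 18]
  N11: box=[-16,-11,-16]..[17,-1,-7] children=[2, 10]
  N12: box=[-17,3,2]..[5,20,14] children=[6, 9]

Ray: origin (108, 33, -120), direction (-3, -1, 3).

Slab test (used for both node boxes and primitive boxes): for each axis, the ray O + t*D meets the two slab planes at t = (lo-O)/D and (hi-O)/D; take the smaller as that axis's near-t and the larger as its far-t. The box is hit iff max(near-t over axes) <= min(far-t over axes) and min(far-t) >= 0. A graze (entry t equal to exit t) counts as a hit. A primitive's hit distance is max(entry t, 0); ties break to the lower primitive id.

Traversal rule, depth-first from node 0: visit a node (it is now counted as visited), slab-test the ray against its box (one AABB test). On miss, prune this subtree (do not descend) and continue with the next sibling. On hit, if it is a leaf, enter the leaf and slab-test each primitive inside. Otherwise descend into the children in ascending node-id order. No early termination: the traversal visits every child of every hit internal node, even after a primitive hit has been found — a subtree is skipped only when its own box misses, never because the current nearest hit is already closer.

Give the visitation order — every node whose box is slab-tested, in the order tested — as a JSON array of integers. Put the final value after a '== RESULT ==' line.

Walk:
N0 x:[29,42] y:[13,53] z:[104/3,47] -> hit [104/3,42], descend [1, 8, 11, 12]
  N1 x:[92/3,42] y:[34,53] z:[110/3,47] -> hit [110/3,42], descend [5, 7]
    N5 x:[116/3,42] y:[34,41] z:[110/3,139/3] -> hit [116/3,41] leaf, test {P10(miss), P14(miss)}
    N7 x:[92/3,118/3] y:[40,53] z:[116/3,47] -> miss, prune
  N8 x:[29,107/3] y:[13,32] z:[36,134/3] -> miss, prune
  N11 x:[91/3,124/3] y:[34,44] z:[104/3,113/3] -> hit [104/3,113/3], descend [2, 10]
    N2 x:[112/3,124/3] y:[37,41] z:[104/3,37] -> miss, prune
    N10 x:[91/3,38] y:[34,44] z:[104/3,113/3] -> hit [104/3,113/3] leaf, test {P8(miss), P9(miss), P18@t=37}
  N12 x:[103/3,125/3] y:[13,30] z:[122/3,134/3] -> miss, prune

9 AABB tests over nodes [0, 1, 5, 7, 8, 11, 2, 10, 12]; 2 leaves entered; closest P18.

== RESULT ==
[0, 1, 5, 7, 8, 11, 2, 10, 12]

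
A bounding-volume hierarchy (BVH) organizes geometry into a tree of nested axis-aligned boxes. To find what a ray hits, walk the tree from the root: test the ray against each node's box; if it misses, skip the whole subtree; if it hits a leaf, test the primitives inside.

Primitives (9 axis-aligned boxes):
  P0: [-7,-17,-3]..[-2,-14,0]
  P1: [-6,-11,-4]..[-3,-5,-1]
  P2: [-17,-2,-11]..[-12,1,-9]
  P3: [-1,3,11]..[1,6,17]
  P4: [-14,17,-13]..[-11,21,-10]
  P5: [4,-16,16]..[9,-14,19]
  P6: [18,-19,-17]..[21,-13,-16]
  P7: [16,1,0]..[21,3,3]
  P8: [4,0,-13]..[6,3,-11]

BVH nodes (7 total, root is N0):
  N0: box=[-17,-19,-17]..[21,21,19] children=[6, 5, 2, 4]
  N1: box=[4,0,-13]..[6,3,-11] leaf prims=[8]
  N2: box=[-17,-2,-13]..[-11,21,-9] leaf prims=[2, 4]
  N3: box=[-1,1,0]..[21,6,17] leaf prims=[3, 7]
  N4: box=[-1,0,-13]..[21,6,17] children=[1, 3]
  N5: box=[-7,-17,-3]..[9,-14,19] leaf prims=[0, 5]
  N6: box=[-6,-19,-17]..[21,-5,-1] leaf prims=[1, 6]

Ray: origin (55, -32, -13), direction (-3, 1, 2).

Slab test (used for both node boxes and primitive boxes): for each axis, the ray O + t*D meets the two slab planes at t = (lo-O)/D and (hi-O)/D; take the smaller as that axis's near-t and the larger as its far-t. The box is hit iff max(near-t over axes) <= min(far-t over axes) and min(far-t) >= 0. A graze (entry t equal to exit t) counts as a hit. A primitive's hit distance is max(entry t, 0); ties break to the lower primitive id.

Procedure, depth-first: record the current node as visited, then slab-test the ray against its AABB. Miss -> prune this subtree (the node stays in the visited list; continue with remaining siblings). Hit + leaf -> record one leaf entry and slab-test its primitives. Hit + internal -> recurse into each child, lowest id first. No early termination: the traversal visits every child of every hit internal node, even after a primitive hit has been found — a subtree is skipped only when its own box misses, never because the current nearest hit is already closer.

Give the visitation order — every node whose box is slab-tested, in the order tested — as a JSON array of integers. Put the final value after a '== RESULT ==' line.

Walk:
N0 x:[34/3,24] y:[13,53] z:[-2,16] -> hit [13,16], descend [2, 4, 5, 6]
  N2 x:[22,24] y:[30,53] z:[0,2] -> miss, prune
  N4 x:[34/3,56/3] y:[32,38] z:[0,15] -> miss, prune
  N5 x:[46/3,62/3] y:[15,18] z:[5,16] -> hit [46/3,16] leaf, test {P0(miss), P5@t=16}
  N6 x:[34/3,61/3] y:[13,27] z:[-2,6] -> miss, prune

5 AABB tests over nodes [0, 2, 4, 5, 6]; 1 leaf entered; closest P5.

== RESULT ==
[0, 2, 4, 5, 6]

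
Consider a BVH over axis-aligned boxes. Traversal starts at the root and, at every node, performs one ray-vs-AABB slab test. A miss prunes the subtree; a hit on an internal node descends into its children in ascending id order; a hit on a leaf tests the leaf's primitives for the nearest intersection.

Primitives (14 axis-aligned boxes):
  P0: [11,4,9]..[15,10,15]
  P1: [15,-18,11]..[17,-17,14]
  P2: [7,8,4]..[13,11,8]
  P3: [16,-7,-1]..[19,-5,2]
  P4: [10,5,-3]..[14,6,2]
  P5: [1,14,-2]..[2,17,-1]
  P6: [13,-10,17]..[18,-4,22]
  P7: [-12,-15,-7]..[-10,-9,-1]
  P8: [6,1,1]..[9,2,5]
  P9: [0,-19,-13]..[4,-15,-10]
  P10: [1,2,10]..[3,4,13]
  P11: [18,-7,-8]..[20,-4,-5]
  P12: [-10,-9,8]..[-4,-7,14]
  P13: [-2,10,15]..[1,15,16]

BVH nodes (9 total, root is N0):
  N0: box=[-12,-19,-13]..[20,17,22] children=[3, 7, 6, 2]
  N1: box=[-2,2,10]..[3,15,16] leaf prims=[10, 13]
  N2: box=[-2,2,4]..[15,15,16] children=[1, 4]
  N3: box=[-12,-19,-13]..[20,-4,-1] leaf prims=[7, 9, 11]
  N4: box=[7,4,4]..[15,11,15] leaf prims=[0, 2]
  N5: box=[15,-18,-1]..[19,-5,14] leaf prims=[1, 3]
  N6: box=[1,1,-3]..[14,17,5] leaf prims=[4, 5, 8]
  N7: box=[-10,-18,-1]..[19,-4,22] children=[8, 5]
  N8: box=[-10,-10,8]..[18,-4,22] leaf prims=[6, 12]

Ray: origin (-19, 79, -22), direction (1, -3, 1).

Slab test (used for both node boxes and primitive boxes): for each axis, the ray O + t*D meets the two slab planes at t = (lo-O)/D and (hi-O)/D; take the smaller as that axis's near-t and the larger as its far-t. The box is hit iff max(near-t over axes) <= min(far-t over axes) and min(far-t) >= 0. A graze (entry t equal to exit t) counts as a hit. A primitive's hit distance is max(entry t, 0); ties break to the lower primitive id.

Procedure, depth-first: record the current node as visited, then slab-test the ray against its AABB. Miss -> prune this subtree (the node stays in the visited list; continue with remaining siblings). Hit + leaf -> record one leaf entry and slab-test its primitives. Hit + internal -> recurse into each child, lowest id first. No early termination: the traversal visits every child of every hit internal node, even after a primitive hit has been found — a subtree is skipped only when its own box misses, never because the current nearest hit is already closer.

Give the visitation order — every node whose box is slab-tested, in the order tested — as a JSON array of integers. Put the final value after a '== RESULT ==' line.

Traverse from the root:
N0 x:[7,39] y:[62/3,98/3] z:[9,44] -> hit [62/3,98/3], descend [2, 3, 6, 7]
  N2 x:[17,34] y:[64/3,77/3] z:[26,38] -> miss, prune
  N3 x:[7,39] y:[83/3,98/3] z:[9,21] -> miss, prune
  N6 x:[20,33] y:[62/3,26] z:[19,27] -> hit [62/3,26] leaf, test {P4(miss), P5@t=62/3, P8@t=77/3}
  N7 x:[9,38] y:[83/3,97/3] z:[21,44] -> hit [83/3,97/3], descend [5, 8]
    N5 x:[34,38] y:[28,97/3] z:[21,36] -> miss, prune
    N8 x:[9,37] y:[83/3,89/3] z:[30,44] -> miss, prune

order=[0, 2, 3, 6, 7, 5, 8]  |boxes|=7  |leaves|=1  hit=P5

== RESULT ==
[0, 2, 3, 6, 7, 5, 8]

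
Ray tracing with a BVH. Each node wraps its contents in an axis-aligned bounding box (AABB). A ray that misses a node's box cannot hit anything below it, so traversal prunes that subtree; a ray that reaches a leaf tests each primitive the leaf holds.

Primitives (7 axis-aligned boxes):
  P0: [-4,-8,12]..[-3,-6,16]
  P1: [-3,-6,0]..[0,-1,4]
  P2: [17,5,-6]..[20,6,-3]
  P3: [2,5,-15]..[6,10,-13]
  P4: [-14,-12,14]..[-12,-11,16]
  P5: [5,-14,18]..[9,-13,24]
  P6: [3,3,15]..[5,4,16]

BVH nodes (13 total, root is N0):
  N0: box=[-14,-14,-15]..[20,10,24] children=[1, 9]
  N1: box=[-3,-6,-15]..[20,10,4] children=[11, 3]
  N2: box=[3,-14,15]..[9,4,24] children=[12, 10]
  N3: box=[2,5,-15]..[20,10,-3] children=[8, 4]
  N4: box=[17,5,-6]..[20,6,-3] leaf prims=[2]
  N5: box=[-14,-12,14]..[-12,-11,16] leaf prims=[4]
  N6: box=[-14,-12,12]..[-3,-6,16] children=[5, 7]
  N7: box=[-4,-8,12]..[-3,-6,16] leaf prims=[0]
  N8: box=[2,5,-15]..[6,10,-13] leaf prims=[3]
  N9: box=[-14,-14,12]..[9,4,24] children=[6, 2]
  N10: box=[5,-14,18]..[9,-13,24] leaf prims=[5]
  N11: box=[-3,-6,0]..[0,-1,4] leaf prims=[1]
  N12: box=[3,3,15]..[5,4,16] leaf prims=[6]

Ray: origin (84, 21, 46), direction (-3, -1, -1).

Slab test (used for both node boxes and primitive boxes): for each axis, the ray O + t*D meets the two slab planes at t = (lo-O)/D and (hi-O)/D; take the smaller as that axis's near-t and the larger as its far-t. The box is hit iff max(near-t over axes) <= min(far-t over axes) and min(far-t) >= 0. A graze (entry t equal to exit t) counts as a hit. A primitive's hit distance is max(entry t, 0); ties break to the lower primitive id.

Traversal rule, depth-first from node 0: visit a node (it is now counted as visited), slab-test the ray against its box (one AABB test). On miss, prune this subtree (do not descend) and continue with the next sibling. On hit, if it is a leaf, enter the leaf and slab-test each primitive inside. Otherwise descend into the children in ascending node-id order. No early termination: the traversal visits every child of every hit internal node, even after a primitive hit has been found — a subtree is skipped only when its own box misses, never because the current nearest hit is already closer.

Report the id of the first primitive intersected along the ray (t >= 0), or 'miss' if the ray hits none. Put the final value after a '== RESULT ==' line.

Trace the traversal:
N0 x:[64/3,98/3] y:[11,35] z:[22,61] -> hit [22,98/3], descend [1, 9]
  N1 x:[64/3,29] y:[11,27] z:[42,61] -> miss, prune
  N9 x:[25,98/3] y:[17,35] z:[22,34] -> hit [25,98/3], descend [2, 6]
    N2 x:[25,27] y:[17,35] z:[22,31] -> hit [25,27], descend [10, 12]
      N10 x:[25,79/3] y:[34,35] z:[22,28] -> miss, prune
      N12 x:[79/3,27] y:[17,18] z:[30,31] -> miss, prune
    N6 x:[29,98/3] y:[27,33] z:[30,34] -> hit [30,98/3], descend [5, 7]
      N5 x:[32,98/3] y:[32,33] z:[30,32] -> hit [32,32] leaf, test {P4@t=32}
      N7 x:[29,88/3] y:[27,29] z:[30,34] -> miss, prune

9 AABB tests over nodes [0, 1, 9, 2, 10, 12, 6, 5, 7]; 1 leaf entered; closest P4.

== RESULT ==
4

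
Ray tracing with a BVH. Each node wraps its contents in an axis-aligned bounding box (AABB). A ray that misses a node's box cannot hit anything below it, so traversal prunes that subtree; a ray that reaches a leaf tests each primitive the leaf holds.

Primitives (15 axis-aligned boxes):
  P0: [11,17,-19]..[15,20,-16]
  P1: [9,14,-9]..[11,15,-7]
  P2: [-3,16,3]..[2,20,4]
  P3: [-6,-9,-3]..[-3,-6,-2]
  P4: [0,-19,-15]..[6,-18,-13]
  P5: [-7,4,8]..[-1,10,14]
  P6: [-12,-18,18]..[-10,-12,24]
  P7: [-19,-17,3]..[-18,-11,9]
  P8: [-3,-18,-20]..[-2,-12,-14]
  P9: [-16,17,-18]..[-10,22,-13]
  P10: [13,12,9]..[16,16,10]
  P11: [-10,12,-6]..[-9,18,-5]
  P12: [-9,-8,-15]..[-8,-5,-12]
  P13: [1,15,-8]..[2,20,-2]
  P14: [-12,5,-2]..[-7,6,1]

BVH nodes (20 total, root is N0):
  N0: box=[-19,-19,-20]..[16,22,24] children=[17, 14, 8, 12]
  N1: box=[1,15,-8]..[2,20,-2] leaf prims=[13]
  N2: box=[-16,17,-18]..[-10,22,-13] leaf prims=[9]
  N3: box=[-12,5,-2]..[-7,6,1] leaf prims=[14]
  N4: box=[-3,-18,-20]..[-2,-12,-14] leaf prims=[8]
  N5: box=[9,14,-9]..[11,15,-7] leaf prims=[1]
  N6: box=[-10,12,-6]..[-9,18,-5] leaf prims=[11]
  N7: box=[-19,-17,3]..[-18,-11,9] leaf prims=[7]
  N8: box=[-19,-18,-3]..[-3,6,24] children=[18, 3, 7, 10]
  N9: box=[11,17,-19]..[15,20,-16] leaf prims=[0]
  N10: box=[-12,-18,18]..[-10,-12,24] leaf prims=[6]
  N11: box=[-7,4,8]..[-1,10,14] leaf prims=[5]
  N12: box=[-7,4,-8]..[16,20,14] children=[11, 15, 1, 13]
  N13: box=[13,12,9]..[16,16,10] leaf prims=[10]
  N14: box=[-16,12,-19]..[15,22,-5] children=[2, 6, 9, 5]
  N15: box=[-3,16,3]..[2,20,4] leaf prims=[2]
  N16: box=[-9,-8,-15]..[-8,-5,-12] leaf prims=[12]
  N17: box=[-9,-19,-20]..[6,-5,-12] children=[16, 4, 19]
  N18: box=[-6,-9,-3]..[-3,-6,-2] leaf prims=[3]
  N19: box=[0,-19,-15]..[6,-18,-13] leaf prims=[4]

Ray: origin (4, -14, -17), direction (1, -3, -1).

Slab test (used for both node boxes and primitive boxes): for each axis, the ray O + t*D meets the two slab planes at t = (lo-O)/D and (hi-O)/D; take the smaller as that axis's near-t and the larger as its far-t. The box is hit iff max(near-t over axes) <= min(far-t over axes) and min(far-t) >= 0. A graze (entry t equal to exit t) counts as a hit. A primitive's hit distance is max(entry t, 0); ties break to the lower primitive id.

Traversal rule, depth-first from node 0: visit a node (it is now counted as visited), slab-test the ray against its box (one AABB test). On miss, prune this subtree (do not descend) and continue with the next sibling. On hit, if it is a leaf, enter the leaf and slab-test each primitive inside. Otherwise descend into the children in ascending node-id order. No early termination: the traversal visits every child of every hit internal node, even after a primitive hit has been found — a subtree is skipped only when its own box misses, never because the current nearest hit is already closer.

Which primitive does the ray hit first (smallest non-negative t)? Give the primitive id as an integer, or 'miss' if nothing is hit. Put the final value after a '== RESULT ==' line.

Traverse from the root:
N0 x:[-23,12] y:[-12,5/3] z:[-41,3] -> hit [-12,5/3], descend [8, 12, 14, 17]
  N8 x:[-23,-7] y:[-20/3,4/3] z:[-41,-14] -> miss, prune
  N12 x:[-11,12] y:[-34/3,-6] z:[-31,-9] -> miss, prune
  N14 x:[-20,11] y:[-12,-26/3] z:[-12,2] -> miss, prune
  N17 x:[-13,2] y:[-3,5/3] z:[-5,3] -> hit [-3,5/3], descend [4, 16, 19]
    N4 x:[-7,-6] y:[-2/3,4/3] z:[-3,3] -> miss, prune
    N16 x:[-13,-12] y:[-3,-2] z:[-5,-2] -> miss, prune
    N19 x:[-4,2] y:[4/3,5/3] z:[-4,-2] -> miss, prune

Summary -> nodes [0, 8, 12, 14, 17, 4, 16, 19]; box-tests=8; leaf-entries=0; first=miss

== RESULT ==
miss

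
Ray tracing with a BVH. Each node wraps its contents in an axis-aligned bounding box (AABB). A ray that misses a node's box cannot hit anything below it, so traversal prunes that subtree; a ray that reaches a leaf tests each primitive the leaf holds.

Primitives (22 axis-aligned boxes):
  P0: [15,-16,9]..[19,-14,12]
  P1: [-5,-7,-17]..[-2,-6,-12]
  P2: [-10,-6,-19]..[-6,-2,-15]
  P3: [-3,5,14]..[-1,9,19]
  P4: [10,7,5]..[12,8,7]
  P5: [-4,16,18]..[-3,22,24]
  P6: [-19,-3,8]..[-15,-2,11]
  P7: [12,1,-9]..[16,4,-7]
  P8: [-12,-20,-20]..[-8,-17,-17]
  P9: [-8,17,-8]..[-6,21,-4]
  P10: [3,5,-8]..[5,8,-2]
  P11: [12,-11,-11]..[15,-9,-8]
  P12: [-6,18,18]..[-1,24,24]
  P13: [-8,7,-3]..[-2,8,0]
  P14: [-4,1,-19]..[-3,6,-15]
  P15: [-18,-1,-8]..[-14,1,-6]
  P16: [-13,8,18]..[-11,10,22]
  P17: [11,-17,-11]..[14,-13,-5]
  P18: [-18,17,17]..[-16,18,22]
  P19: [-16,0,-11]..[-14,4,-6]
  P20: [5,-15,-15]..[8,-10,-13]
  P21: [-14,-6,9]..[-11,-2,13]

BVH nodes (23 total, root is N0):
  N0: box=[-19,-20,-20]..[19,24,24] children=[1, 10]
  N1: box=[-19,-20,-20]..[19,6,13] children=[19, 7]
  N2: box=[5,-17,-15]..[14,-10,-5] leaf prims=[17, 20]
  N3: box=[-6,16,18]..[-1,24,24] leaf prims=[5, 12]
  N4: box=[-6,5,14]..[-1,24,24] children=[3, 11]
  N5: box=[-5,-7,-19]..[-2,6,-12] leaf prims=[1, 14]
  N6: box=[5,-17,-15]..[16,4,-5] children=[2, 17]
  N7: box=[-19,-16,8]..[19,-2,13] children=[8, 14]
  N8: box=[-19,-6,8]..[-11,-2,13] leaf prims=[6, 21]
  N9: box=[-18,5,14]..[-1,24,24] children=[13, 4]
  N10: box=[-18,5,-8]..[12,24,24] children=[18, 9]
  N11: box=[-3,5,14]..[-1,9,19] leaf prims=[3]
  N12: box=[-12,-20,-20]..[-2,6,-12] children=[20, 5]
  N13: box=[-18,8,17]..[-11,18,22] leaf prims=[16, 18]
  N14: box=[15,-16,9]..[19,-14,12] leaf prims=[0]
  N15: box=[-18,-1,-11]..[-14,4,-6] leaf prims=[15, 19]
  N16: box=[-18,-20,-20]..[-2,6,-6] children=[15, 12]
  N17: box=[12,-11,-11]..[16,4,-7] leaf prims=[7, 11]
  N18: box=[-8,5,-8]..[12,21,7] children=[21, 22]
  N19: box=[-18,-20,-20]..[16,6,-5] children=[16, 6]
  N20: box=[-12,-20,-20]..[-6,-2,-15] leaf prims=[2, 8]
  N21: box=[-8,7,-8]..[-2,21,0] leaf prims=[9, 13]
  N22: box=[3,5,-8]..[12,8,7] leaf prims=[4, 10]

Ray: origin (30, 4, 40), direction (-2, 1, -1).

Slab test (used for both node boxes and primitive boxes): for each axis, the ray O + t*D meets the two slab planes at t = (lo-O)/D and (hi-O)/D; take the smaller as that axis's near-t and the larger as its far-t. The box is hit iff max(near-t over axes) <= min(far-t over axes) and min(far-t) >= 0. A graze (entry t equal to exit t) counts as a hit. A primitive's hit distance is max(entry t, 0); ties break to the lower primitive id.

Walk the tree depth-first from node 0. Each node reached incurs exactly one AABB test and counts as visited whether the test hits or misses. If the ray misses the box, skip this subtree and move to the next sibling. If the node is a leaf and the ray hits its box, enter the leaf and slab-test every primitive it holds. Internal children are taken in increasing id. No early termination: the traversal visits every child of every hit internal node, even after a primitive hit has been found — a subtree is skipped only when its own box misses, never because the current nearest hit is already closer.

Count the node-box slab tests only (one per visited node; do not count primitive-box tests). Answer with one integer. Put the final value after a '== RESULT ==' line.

Walk:
N0 x:[11/2,49/2] y:[-24,20] z:[16,60] -> hit [16,20], descend [1, 10]
  N1 x:[11/2,49/2] y:[-24,2] z:[27,60] -> miss, prune
  N10 x:[9,24] y:[1,20] z:[16,48] -> hit [16,20], descend [9, 18]
    N9 x:[31/2,24] y:[1,20] z:[16,26] -> hit [16,20], descend [4, 13]
      N4 x:[31/2,18] y:[1,20] z:[16,26] -> hit [16,18], descend [3, 11]
        N3 x:[31/2,18] y:[12,20] z:[16,22] -> hit [16,18] leaf, test {P5@t=33/2, P12@t=16}
        N11 x:[31/2,33/2] y:[1,5] z:[21,26] -> miss, prune
      N13 x:[41/2,24] y:[4,14] z:[18,23] -> miss, prune
    N18 x:[9,19] y:[1,17] z:[33,48] -> miss, prune

order=[0, 1, 10, 9, 4, 3, 11, 13, 18]  |boxes|=9  |leaves|=1  hit=P12

== RESULT ==
9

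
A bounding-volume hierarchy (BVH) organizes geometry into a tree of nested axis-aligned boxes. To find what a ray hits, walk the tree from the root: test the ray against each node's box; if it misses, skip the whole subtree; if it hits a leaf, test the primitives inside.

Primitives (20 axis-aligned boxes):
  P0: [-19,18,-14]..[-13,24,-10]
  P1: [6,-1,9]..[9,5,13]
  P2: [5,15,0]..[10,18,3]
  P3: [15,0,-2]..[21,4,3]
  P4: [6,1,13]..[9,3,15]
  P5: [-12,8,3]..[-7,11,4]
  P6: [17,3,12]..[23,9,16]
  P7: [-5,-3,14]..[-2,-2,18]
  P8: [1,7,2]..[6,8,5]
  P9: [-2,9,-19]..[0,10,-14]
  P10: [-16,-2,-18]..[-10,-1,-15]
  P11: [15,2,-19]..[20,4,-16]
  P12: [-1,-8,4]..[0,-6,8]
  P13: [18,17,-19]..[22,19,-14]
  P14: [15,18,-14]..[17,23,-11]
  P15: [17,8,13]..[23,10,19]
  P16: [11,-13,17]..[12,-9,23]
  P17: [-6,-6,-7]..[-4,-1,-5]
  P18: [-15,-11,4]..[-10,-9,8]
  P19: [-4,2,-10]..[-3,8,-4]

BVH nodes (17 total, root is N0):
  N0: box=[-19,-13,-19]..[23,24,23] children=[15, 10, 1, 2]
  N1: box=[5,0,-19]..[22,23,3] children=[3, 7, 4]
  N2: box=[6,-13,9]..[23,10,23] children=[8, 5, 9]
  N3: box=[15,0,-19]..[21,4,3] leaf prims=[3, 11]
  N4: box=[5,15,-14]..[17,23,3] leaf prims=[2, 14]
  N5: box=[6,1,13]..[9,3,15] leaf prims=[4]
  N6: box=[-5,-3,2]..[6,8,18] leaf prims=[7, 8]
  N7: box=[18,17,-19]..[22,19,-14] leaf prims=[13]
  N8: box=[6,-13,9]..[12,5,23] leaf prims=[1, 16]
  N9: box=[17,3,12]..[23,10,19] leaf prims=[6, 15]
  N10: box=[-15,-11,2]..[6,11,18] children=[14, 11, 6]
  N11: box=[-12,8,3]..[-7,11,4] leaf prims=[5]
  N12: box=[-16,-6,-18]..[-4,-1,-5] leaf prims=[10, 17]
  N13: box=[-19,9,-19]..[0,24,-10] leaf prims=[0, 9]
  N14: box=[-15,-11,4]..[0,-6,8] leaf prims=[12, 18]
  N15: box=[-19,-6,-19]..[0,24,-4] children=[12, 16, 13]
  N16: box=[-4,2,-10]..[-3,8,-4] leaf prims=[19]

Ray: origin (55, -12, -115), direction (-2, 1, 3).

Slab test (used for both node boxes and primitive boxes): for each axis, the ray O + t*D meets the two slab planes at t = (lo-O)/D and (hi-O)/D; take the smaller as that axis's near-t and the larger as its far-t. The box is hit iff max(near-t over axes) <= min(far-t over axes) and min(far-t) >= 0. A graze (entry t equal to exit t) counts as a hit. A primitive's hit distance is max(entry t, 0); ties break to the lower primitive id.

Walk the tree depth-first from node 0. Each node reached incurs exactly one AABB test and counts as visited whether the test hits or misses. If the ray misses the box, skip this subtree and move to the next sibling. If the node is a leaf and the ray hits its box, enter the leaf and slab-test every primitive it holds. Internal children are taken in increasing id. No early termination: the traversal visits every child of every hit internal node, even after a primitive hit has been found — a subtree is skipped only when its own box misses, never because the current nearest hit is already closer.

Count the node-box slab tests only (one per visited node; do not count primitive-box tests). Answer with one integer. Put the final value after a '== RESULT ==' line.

Walk:
N0 x:[16,37] y:[-1,36] z:[32,46] -> hit [32,36], descend [1, 2, 10, 15]
  N1 x:[33/2,25] y:[12,35] z:[32,118/3] -> miss, prune
  N2 x:[16,49/2] y:[-1,22] z:[124/3,46] -> miss, prune
  N10 x:[49/2,35] y:[1,23] z:[39,133/3] -> miss, prune
  N15 x:[55/2,37] y:[6,36] z:[32,37] -> hit [32,36], descend [12, 13, 16]
    N12 x:[59/2,71/2] y:[6,11] z:[97/3,110/3] -> miss, prune
    N13 x:[55/2,37] y:[21,36] z:[32,35] -> hit [32,35] leaf, test {P0@t=34, P9(miss)}
    N16 x:[29,59/2] y:[14,20] z:[35,37] -> miss, prune

Visited [0, 1, 2, 10, 15, 12, 13, 16]. Tests: 8 box, 1 leaf. Nearest: P0.

== RESULT ==
8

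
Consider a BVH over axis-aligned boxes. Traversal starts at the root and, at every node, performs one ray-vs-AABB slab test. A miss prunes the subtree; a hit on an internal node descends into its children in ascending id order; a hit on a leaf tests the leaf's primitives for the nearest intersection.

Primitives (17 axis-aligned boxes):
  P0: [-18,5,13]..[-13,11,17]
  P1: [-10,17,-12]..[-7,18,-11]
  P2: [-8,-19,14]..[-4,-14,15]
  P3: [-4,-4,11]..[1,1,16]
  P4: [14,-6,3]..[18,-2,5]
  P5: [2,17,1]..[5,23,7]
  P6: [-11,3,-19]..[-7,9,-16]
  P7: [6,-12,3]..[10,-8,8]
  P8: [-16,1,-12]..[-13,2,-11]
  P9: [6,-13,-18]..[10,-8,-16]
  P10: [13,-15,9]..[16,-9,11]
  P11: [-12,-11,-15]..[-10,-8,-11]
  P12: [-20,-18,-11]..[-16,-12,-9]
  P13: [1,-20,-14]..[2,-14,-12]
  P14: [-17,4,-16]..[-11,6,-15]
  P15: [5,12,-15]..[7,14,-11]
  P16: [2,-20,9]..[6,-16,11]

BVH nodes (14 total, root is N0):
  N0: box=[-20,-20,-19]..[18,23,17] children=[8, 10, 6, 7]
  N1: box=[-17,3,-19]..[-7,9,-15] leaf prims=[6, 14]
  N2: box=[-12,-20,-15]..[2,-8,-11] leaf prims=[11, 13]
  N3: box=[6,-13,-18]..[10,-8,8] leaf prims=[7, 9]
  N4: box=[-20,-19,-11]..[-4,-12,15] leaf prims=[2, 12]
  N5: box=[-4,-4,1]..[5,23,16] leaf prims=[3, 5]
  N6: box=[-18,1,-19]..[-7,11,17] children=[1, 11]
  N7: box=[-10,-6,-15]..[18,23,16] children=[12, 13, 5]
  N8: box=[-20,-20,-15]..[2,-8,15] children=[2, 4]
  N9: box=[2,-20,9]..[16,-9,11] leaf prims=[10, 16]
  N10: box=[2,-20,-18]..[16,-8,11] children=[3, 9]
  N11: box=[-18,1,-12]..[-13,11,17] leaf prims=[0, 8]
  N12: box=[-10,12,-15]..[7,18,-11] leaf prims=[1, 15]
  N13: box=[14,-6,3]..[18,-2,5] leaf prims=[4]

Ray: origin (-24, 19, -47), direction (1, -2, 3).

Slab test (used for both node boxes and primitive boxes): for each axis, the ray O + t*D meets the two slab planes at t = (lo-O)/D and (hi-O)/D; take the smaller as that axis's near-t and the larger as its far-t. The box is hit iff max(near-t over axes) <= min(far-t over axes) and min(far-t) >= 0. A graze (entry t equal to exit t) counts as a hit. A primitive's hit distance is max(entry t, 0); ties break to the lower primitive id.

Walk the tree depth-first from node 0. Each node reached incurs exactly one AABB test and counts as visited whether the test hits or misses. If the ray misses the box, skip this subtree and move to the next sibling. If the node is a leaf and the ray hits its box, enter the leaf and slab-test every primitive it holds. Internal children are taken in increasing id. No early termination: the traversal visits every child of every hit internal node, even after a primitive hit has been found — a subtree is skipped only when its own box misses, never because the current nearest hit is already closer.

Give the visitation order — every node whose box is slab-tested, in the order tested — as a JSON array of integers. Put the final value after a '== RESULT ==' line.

Traverse from the root:
N0 x:[4,42] y:[-2,39/2] z:[28/3,64/3] -> hit [28/3,39/2], descend [6, 7, 8, 10]
  N6 x:[6,17] y:[4,9] z:[28/3,64/3] -> miss, prune
  N7 x:[14,42] y:[-2,25/2] z:[32/3,21] -> miss, prune
  N8 x:[4,26] y:[27/2,39/2] z:[32/3,62/3] -> hit [27/2,39/2], descend [2, 4]
    N2 x:[12,26] y:[27/2,39/2] z:[32/3,12] -> miss, prune
    N4 x:[4,20] y:[31/2,19] z:[12,62/3] -> hit [31/2,19] leaf, test {P2(miss), P12(miss)}
  N10 x:[26,40] y:[27/2,39/2] z:[29/3,58/3] -> miss, prune

Summary -> nodes [0, 6, 7, 8, 2, 4, 10]; box-tests=7; leaf-entries=1; first=miss

== RESULT ==
[0, 6, 7, 8, 2, 4, 10]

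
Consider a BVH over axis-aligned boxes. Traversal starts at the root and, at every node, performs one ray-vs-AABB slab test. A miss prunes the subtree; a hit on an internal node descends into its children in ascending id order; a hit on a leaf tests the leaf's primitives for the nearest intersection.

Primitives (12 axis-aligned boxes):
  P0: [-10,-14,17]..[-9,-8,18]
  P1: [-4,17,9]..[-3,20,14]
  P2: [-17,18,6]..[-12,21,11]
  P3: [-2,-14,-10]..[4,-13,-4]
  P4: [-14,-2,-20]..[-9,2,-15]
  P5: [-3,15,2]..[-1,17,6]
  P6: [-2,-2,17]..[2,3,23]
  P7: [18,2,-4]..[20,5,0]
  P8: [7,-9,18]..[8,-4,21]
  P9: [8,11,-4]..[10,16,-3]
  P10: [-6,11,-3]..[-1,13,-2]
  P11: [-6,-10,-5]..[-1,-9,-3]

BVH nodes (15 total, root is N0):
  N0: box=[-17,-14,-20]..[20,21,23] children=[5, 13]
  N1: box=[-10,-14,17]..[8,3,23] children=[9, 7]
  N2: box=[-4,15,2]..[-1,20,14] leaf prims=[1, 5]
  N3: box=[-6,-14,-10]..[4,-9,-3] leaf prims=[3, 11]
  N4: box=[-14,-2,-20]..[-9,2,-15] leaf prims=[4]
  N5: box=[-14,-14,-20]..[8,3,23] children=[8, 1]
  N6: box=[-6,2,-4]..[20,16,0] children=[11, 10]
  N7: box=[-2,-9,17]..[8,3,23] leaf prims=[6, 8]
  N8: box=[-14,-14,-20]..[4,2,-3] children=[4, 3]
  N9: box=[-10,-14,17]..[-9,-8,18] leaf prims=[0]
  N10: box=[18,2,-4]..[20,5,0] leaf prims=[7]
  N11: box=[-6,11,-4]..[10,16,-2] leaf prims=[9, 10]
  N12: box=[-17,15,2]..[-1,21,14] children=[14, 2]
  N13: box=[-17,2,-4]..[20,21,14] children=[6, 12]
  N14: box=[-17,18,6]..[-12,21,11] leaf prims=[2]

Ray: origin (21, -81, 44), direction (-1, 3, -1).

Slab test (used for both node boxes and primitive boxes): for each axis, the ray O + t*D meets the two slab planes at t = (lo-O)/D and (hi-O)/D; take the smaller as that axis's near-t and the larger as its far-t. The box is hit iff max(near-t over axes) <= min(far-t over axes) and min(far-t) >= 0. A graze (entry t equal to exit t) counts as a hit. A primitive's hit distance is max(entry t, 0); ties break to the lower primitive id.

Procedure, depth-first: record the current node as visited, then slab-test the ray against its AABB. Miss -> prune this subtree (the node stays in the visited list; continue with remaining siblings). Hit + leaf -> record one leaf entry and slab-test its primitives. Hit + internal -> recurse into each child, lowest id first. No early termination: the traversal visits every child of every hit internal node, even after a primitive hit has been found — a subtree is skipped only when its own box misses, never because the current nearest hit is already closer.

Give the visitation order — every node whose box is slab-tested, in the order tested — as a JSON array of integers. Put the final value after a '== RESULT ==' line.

Traverse from the root:
N0 x:[1,38] y:[67/3,34] z:[21,64] -> hit [67/3,34], descend [5, 13]
  N5 x:[13,35] y:[67/3,28] z:[21,64] -> hit [67/3,28], descend [1, 8]
    N1 x:[13,31] y:[67/3,28] z:[21,27] -> hit [67/3,27], descend [7, 9]
      N7 x:[13,23] y:[24,28] z:[21,27] -> miss, prune
      N9 x:[30,31] y:[67/3,73/3] z:[26,27] -> miss, prune
    N8 x:[17,35] y:[67/3,83/3] z:[47,64] -> miss, prune
  N13 x:[1,38] y:[83/3,34] z:[30,48] -> hit [30,34], descend [6, 12]
    N6 x:[1,27] y:[83/3,97/3] z:[44,48] -> miss, prune
    N12 x:[22,38] y:[32,34] z:[30,42] -> hit [32,34], descend [2, 14]
      N2 x:[22,25] y:[32,101/3] z:[30,42] -> miss, prune
      N14 x:[33,38] y:[33,34] z:[33,38] -> hit [33,34] leaf, test {P2@t=33}

Summary -> nodes [0, 5, 1, 7, 9, 8, 13, 6, 12, 2, 14]; box-tests=11; leaf-entries=1; first=P2

== RESULT ==
[0, 5, 1, 7, 9, 8, 13, 6, 12, 2, 14]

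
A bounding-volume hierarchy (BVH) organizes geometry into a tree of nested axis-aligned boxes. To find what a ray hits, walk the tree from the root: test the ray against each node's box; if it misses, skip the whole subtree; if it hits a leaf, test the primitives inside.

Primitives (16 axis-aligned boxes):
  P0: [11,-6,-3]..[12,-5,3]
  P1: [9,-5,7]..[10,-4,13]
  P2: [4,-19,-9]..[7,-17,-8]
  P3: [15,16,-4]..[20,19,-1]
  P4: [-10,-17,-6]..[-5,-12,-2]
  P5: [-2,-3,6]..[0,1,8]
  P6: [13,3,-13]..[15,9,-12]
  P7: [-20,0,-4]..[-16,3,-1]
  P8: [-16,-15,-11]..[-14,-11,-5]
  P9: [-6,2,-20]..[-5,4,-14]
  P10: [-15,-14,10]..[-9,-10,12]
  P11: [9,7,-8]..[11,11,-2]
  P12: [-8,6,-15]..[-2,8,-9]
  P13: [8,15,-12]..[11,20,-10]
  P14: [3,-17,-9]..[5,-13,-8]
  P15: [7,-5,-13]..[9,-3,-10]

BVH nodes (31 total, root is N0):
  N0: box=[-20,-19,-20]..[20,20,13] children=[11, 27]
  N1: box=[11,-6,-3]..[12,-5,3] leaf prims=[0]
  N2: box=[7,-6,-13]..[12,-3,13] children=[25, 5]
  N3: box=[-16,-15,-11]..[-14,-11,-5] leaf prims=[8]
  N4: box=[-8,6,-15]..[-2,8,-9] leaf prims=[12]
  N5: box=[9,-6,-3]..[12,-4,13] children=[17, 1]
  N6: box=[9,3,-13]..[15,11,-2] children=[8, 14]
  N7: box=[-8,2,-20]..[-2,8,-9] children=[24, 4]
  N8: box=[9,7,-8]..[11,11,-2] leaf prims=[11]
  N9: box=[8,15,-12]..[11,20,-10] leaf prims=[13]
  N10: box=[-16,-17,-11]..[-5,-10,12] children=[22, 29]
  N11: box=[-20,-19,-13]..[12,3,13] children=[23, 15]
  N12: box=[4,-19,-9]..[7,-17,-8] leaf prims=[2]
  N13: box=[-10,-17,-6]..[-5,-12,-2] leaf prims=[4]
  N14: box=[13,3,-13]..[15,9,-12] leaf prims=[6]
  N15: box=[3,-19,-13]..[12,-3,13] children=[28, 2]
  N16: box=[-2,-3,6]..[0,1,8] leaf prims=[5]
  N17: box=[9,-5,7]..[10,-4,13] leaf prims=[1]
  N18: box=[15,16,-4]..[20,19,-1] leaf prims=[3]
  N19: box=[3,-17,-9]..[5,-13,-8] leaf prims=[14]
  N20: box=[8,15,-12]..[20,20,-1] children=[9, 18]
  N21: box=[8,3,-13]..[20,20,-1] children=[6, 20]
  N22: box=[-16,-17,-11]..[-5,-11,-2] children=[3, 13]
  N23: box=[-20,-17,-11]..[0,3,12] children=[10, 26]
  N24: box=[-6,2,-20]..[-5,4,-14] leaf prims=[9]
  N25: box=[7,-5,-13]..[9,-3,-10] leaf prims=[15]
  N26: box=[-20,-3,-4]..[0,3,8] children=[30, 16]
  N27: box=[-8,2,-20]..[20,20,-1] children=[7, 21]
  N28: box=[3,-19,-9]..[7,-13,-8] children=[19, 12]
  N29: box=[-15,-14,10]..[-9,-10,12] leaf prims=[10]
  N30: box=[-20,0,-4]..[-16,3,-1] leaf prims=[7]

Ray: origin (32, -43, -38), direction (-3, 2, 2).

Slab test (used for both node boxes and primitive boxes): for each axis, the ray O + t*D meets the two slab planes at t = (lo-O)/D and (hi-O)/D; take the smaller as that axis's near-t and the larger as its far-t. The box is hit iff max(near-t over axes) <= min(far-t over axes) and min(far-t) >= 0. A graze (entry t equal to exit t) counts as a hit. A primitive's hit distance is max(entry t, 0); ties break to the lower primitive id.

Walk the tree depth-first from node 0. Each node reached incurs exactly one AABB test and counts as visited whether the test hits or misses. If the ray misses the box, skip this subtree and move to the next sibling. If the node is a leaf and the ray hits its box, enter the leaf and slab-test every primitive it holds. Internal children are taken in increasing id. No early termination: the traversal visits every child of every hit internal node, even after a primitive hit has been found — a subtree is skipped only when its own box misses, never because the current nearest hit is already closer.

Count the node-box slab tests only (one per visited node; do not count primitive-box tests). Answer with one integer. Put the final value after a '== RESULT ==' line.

Traverse from the root:
N0 x:[4,52/3] y:[12,63/2] z:[9,51/2] -> hit [12,52/3], descend [11, 27]
  N11 x:[20/3,52/3] y:[12,23] z:[25/2,51/2] -> hit [25/2,52/3], descend [15, 23]
    N15 x:[20/3,29/3] y:[12,20] z:[25/2,51/2] -> miss, prune
    N23 x:[32/3,52/3] y:[13,23] z:[27/2,25] -> hit [27/2,52/3], descend [10, 26]
      N10 x:[37/3,16] y:[13,33/2] z:[27/2,25] -> hit [27/2,16], descend [22, 29]
        N22 x:[37/3,16] y:[13,16] z:[27/2,18] -> hit [27/2,16], descend [3, 13]
          N3 x:[46/3,16] y:[14,16] z:[27/2,33/2] -> hit [46/3,16] leaf, test {P8@t=46/3}
          N13 x:[37/3,14] y:[13,31/2] z:[16,18] -> miss, prune
        N29 x:[41/3,47/3] y:[29/2,33/2] z:[24,25] -> miss, prune
      N26 x:[32/3,52/3] y:[20,23] z:[17,23] -> miss, prune
  N27 x:[4,40/3] y:[45/2,63/2] z:[9,37/2] -> miss, prune

Visited [0, 11, 15, 23, 10, 22, 3, 13, 29, 26, 27]. Tests: 11 box, 1 leaf. Nearest: P8.

== RESULT ==
11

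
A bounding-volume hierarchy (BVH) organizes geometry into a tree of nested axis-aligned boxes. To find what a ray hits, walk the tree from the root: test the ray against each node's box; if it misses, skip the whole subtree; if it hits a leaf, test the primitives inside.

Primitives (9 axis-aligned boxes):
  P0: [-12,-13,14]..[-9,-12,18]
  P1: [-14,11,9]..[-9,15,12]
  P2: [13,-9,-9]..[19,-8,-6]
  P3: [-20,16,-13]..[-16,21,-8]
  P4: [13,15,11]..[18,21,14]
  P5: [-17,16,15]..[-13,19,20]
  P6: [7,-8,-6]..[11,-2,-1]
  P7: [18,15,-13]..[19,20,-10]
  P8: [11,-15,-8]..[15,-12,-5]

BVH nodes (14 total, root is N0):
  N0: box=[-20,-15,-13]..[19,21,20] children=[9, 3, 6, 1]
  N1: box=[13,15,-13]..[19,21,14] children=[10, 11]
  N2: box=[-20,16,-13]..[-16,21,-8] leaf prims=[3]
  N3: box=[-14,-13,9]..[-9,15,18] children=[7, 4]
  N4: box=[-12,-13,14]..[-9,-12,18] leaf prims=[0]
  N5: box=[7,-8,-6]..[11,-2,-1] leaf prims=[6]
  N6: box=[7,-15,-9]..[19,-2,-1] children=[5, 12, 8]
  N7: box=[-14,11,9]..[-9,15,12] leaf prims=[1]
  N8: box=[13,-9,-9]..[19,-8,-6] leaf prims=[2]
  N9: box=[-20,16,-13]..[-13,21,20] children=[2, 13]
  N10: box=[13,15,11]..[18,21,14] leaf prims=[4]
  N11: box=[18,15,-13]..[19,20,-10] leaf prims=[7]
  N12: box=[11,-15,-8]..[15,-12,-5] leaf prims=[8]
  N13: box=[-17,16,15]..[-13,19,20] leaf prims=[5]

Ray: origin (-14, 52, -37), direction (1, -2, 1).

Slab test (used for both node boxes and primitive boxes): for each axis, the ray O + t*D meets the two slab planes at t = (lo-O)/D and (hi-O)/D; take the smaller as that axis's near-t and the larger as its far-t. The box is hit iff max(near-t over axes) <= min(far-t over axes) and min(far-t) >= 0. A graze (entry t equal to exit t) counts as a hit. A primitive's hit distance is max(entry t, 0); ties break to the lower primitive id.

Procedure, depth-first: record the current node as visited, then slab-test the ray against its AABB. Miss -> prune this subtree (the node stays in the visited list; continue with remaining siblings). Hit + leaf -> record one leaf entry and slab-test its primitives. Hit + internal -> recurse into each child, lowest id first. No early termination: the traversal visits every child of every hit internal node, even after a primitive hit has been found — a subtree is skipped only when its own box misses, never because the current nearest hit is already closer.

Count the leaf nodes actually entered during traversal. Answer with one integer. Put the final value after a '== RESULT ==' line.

Walk:
N0 x:[-6,33] y:[31/2,67/2] z:[24,57] -> hit [24,33], descend [1, 3, 6, 9]
  N1 x:[27,33] y:[31/2,37/2] z:[24,51] -> miss, prune
  N3 x:[0,5] y:[37/2,65/2] z:[46,55] -> miss, prune
  N6 x:[21,33] y:[27,67/2] z:[28,36] -> hit [28,33], descend [5, 8, 12]
    N5 x:[21,25] y:[27,30] z:[31,36] -> miss, prune
    N8 x:[27,33] y:[30,61/2] z:[28,31] -> hit [30,61/2] leaf, test {P2@t=30}
    N12 x:[25,29] y:[32,67/2] z:[29,32] -> miss, prune
  N9 x:[-6,1] y:[31/2,18] z:[24,57] -> miss, prune

Visited [0, 1, 3, 6, 5, 8, 12, 9]. Tests: 8 box, 1 leaf. Nearest: P2.

== RESULT ==
1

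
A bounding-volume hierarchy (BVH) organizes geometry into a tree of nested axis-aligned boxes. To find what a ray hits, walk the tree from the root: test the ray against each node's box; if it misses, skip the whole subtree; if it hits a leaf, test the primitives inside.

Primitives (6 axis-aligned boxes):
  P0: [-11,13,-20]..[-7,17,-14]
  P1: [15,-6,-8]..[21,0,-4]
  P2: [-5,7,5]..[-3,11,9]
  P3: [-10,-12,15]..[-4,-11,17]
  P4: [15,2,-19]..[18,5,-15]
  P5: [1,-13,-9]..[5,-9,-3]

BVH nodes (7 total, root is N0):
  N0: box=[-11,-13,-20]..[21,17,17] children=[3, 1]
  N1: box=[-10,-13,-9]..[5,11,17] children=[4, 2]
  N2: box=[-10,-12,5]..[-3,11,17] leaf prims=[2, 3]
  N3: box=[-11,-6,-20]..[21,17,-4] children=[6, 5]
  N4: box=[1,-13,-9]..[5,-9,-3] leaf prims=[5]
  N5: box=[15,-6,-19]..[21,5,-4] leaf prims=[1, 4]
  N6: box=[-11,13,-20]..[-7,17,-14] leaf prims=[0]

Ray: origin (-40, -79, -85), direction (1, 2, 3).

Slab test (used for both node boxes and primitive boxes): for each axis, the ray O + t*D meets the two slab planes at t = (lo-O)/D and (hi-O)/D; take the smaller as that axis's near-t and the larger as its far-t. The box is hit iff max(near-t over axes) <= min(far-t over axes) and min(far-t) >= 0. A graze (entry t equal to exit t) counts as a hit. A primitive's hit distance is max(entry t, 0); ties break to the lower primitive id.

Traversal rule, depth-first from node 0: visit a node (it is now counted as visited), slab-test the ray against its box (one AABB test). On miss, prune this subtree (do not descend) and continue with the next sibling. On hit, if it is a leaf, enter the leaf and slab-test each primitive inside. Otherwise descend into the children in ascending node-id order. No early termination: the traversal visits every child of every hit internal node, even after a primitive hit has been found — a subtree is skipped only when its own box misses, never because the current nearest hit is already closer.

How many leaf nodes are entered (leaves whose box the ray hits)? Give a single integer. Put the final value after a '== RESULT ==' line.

Walk:
N0 x:[29,61] y:[33,48] z:[65/3,34] -> hit [33,34], descend [1, 3]
  N1 x:[30,45] y:[33,45] z:[76/3,34] -> hit [33,34], descend [2, 4]
    N2 x:[30,37] y:[67/2,45] z:[30,34] -> hit [67/2,34] leaf, test {P2(miss), P3@t=67/2}
    N4 x:[41,45] y:[33,35] z:[76/3,82/3] -> miss, prune
  N3 x:[29,61] y:[73/2,48] z:[65/3,27] -> miss, prune

Visited [0, 1, 2, 4, 3]. Tests: 5 box, 1 leaf. Nearest: P3.

== RESULT ==
1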